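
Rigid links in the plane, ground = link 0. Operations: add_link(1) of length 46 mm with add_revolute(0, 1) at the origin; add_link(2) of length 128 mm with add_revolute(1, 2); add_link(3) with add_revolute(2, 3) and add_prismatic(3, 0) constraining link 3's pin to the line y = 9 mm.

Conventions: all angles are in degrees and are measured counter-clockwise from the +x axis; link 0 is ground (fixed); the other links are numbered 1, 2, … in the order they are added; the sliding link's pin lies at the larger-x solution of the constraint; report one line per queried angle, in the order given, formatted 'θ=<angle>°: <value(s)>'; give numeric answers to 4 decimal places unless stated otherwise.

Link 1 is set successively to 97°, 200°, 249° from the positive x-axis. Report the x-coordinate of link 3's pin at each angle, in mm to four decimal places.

geometry: r = 46 mm, L = 128 mm, e = 9 mm
θ=97°: crank pin P = (r cos θ, r sin θ) = (-5.605990, 45.657123)
θ=97°: h = r sin θ − e = 45.657123 − 9 = 36.657123
θ=97°: x = r cos θ + √(L² − h²) = -5.605990 + 122.638719 = 117.032729
θ=200°: crank pin P = (r cos θ, r sin θ) = (-43.225861, -15.732927)
θ=200°: h = r sin θ − e = -15.732927 − 9 = -24.732927
θ=200°: x = r cos θ + √(L² − h²) = -43.225861 + 125.587748 = 82.361887
θ=249°: crank pin P = (r cos θ, r sin θ) = (-16.484926, -42.944700)
θ=249°: h = r sin θ − e = -42.944700 − 9 = -51.944700
θ=249°: x = r cos θ + √(L² − h²) = -16.484926 + 116.986103 = 100.501177

θ=97°: 117.0327
θ=200°: 82.3619
θ=249°: 100.5012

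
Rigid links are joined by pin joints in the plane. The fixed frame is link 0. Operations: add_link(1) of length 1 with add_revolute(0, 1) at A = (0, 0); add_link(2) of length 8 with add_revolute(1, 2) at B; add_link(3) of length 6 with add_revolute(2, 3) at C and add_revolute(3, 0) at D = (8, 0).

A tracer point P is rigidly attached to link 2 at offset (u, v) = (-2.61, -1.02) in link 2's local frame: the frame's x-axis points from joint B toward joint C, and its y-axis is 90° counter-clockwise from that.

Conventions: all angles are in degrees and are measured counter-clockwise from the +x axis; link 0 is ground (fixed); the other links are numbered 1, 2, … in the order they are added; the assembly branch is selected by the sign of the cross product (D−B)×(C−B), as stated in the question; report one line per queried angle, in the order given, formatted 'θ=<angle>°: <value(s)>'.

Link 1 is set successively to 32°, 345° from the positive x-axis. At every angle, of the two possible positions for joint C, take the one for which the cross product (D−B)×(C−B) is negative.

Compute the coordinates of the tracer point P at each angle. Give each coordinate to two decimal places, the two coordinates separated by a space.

A=(0,0), D=(8.00,0)
θ=32°: B = A + 1.00·(cos32°, sin32°) = (0.8480, 0.5299)
θ=32°: |BD| = 7.1716
θ=32°: circle(B,8.00) ∩ circle(D,6.00): a=5.5379, h=5.7733
θ=32°:   candidates: C₊=(6.7974,5.8783) cross=41.404; C₋=(5.9442,-5.6368) cross=-41.404
θ=32°:   branch - wants cross < 0 → take C=(5.9442,-5.6368) (cross=-41.404)
θ=32°: ex = (C−B)/|BC| = (0.6370,-0.7708); ey = (0.7708,0.6370)
θ=32°: P = B + -2.61·ex + -1.02·ey = (-1.6008,1.8921)
θ=345°: B = A + 1.00·(cos345°, sin345°) = (0.9659, -0.2588)
θ=345°: |BD| = 7.0388
θ=345°: circle(B,8.00) ∩ circle(D,6.00): a=5.5084, h=5.8015
θ=345°:   candidates: C₊=(6.2573,5.7413) cross=40.836; C₋=(6.6839,-5.8539) cross=-40.836
θ=345°:   branch - wants cross < 0 → take C=(6.6839,-5.8539) (cross=-40.836)
θ=345°: ex = (C−B)/|BC| = (0.7147,-0.6994); ey = (0.6994,0.7147)
θ=345°: P = B + -2.61·ex + -1.02·ey = (-1.6129,0.8375)

θ=32°: -1.60 1.89
θ=345°: -1.61 0.84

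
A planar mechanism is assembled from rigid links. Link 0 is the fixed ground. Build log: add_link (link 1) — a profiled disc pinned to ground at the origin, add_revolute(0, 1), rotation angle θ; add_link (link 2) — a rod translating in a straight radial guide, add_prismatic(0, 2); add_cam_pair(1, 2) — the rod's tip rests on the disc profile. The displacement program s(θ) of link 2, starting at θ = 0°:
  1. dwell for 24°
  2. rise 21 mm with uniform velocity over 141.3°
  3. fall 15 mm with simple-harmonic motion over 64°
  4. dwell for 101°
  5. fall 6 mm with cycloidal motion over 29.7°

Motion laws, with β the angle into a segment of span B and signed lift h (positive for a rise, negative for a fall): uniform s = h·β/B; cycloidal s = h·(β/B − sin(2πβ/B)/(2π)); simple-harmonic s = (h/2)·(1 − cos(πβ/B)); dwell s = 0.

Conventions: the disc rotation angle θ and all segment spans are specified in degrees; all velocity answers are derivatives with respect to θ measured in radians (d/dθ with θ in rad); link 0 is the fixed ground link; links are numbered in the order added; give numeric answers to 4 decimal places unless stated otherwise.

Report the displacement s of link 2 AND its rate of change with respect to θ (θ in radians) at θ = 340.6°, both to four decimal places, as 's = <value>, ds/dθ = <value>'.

seg 1 [0°–24°] dwell: s stays 0.0000
seg 2 [24°–165.3°] uniform, h=21: full span → s += 21 → s = 21.0000
seg 3 [165.3°–229.3°] simple-harmonic, h=-15: full span → s += -15 → s = 6.0000
seg 4 [229.3°–330.3°] dwell: s stays 6.0000
seg 5 [330.3°–360°] cycloidal, h=-6: θ=340.6° here. β=10.3, B=29.7. -6·(0.3468 − sin(2π·0.3468)/(2π)) = -1.2971 → s = 4.7029
velocity in seg [330.3°–360°] (cycloidal), θ in radians: β = 10.3° = 0.1798 rad, B = 29.7° = 0.5184 rad; ds/dθ = (h/B)(1 − cos(2πβ/B)) = ((-6)/0.5184)(1 − cos(2π·0.3468)) = -18.188901 mm/rad

s = 4.7029, ds/dθ = -18.1889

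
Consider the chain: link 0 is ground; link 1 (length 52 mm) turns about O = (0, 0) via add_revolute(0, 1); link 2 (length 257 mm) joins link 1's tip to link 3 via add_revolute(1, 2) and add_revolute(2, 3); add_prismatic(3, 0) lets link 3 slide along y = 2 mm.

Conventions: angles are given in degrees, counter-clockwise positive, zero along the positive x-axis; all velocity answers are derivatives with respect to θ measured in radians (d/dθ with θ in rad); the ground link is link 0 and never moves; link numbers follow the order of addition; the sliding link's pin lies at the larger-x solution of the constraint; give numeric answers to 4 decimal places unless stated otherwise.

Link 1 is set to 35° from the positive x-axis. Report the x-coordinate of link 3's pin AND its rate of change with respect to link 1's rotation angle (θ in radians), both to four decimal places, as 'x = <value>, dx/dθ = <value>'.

geometry: r = 52 mm, L = 257 mm, e = 2 mm
crank pin P = (r cos θ, r sin θ) = (42.595906, 29.825975)
h = r sin θ − e = 29.825975 − 2 = 27.825975
x = r cos θ + √(L² − h²) = 42.595906 + 255.489168 = 298.085075
dx/dθ = −r sin θ − h·r cos θ/√(L² − h²) (θ in radians; h = 27.825975) = -34.465203

x = 298.0851, dx/dθ = -34.4652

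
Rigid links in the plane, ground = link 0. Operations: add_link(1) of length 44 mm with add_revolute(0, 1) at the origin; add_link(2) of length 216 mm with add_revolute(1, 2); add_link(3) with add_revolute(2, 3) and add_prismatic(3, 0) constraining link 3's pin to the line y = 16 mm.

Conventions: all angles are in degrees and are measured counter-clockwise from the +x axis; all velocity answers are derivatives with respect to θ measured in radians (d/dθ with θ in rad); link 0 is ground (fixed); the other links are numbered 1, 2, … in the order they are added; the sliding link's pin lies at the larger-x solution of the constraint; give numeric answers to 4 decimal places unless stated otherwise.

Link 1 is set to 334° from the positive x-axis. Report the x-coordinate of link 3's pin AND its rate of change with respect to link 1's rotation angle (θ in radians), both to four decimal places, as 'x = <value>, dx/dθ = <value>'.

geometry: r = 44 mm, L = 216 mm, e = 16 mm
crank pin P = (r cos θ, r sin θ) = (39.546938, -19.288330)
h = r sin θ − e = -19.288330 − 16 = -35.288330
x = r cos θ + √(L² − h²) = 39.546938 + 213.097944 = 252.644882
dx/dθ = −r sin θ − h·r cos θ/√(L² − h²) (θ in radians; h = -35.288330) = 25.837176

x = 252.6449, dx/dθ = 25.8372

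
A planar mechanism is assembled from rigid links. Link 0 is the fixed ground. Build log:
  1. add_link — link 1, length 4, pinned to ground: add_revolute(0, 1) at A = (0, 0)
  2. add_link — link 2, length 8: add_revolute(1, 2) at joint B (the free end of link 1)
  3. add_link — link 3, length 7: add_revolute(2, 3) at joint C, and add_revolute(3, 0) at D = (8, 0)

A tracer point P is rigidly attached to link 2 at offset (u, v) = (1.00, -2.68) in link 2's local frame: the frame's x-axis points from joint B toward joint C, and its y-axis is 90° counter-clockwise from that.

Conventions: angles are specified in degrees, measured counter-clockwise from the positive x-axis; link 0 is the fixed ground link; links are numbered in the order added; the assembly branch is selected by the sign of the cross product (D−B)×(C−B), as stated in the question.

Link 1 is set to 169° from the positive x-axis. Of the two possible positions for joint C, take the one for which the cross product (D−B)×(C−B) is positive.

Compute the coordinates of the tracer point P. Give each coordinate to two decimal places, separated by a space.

A=(0,0), D=(8.00,0)
B = A + 4.00·(cos169°, sin169°) = (-3.9265, 0.7632)
|BD| = 11.9509
circle(B,8.00) ∩ circle(D,7.00): a=6.6030, h=4.5166
  candidates: C₊=(2.9515,4.8490) cross=53.978; C₋=(2.3746,-4.1659) cross=-53.978
  branch + wants cross > 0 → take C=(2.9515,4.8490) (cross=53.978)
ex = (C−B)/|BC| = (0.8597,0.5107); ey = (-0.5107,0.8597)
P = B + 1.00·ex + -2.68·ey = (-1.6980,-1.0302)

-1.70 -1.03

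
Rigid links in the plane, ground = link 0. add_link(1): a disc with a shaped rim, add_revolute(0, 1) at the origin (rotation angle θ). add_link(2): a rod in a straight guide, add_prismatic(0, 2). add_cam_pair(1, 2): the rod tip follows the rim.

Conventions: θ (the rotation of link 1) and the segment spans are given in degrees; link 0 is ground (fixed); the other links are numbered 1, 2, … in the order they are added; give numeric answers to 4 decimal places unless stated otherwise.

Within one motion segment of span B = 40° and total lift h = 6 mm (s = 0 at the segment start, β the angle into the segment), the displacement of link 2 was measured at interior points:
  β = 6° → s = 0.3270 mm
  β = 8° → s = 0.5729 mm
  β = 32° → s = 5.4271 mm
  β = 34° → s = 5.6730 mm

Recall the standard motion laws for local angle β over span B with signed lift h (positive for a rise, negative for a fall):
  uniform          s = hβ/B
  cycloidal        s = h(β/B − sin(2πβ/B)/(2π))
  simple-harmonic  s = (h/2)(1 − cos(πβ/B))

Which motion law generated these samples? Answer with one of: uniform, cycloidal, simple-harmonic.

candidates at β/B = r: uniform s = h·r (linear in β); cycloidal s = h·(r − sin(2πr)/(2π)); simple-harmonic s = (h/2)(1 − cos(πr))
β=6°: printed 0.3270 | uniform 0.9000, cycloidal 0.1274, simple-harmonic 0.3270
β=8°: printed 0.5729 | uniform 1.2000, cycloidal 0.2918, simple-harmonic 0.5729
β=32°: printed 5.4271 | uniform 4.8000, cycloidal 5.7082, simple-harmonic 5.4271
β=34°: printed 5.6730 | uniform 5.1000, cycloidal 5.8726, simple-harmonic 5.6730
only one law matches every sample → simple-harmonic

simple-harmonic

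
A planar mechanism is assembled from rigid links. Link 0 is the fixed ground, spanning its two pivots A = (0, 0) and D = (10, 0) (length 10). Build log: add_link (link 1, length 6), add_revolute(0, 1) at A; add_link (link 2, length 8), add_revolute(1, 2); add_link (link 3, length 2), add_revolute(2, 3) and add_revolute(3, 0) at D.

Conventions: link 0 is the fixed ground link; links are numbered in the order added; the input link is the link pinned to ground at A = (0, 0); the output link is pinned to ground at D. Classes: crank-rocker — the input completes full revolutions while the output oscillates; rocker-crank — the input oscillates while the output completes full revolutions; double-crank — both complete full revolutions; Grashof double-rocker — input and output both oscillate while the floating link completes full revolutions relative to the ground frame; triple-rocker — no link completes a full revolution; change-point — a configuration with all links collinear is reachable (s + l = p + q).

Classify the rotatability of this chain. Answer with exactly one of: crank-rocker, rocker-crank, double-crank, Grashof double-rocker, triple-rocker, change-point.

lengths: ground=10, input=6, coupler=8, output=2
sorted: s=2 (shortest), l=10 (longest), p+q=14
s + l = 12 vs p + q = 14
s + l < p + q (Grashof) with shortest = output link → rocker-crank

rocker-crank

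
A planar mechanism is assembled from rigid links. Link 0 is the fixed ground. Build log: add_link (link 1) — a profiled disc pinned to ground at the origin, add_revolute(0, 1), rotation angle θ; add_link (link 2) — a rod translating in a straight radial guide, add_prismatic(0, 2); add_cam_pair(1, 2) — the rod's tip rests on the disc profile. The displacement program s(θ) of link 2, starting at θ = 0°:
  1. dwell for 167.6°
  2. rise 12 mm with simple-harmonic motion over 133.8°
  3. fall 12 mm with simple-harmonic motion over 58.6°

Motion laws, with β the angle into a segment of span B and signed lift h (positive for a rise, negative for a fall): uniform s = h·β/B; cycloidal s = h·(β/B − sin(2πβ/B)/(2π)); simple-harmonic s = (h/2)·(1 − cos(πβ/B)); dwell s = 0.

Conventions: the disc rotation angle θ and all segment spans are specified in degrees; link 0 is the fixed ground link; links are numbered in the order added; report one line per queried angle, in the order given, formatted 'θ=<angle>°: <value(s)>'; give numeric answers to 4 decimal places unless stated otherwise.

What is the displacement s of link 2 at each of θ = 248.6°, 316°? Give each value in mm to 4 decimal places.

seg 1 [0°–167.6°] dwell: s stays 0.0000
seg 2 [167.6°–301.4°] simple-harmonic, h=12: θ=248.6° here. β=81, B=133.8. 12/2·(1 − cos(π·0.6054)) = 7.9503 → s = 7.9503
seg 2 [167.6°–301.4°] simple-harmonic, h=12: full span → s += 12 → s = 12.0000
seg 3 [301.4°–360°] simple-harmonic, h=-12: θ=316° here. β=14.6, B=58.6. -12/2·(1 − cos(π·0.2491)) = -1.7460 → s = 10.2540

θ=248.6°: 7.9503
θ=316°: 10.2540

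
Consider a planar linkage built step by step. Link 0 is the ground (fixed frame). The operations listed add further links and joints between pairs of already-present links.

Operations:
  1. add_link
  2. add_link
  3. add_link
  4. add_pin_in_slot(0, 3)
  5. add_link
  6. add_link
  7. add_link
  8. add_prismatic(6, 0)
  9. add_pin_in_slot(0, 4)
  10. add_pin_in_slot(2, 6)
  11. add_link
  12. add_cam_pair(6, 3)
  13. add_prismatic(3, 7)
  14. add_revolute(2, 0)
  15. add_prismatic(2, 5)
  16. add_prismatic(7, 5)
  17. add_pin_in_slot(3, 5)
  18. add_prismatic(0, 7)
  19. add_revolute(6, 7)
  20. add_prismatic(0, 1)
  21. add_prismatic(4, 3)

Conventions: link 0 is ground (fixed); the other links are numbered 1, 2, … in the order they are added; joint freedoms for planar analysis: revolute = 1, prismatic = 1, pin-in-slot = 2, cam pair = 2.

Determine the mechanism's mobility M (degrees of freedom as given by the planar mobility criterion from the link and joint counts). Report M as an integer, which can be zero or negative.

link 0 = ground. State L|J1|J2 = 1|0|0
+link1  2|0|0
+link2  3|0|0
+link3  4|0|0
PS(0,3) f=2→J2  4|0|1
+link4  5|0|1
+link5  6|0|1
+link6  7|0|1
P(6,0) f=1→J1  7|1|1
PS(0,4) f=2→J2  7|1|2
PS(2,6) f=2→J2  7|1|3
+link7  8|1|3
C(6,3) f=2→J2  8|1|4
P(3,7) f=1→J1  8|2|4
R(2,0) f=1→J1  8|3|4
P(2,5) f=1→J1  8|4|4
P(7,5) f=1→J1  8|5|4
PS(3,5) f=2→J2  8|5|5
P(0,7) f=1→J1  8|6|5
R(6,7) f=1→J1  8|7|5
P(0,1) f=1→J1  8|8|5
P(4,3) f=1→J1  8|9|5
M = 3(8−1)−2·9−5 = 21−18−5 = -2

M = -2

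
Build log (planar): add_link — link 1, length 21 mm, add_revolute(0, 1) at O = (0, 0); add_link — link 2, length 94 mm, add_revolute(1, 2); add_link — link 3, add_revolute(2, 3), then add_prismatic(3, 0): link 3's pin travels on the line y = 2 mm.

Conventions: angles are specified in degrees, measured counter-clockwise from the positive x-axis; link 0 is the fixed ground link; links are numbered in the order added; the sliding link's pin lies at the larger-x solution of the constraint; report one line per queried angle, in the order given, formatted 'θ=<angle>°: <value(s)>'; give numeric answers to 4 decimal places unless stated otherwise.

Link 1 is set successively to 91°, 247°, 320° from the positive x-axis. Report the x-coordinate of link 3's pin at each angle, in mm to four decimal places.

geometry: r = 21 mm, L = 94 mm, e = 2 mm
θ=91°: crank pin P = (r cos θ, r sin θ) = (-0.366501, 20.996802)
θ=91°: h = r sin θ − e = 20.996802 − 2 = 18.996802
θ=91°: x = r cos θ + √(L² − h²) = -0.366501 + 92.060423 = 91.693923
θ=247°: crank pin P = (r cos θ, r sin θ) = (-8.205354, -19.330602)
θ=247°: h = r sin θ − e = -19.330602 − 2 = -21.330602
θ=247°: x = r cos θ + √(L² − h²) = -8.205354 + 91.547831 = 83.342478
θ=320°: crank pin P = (r cos θ, r sin θ) = (16.086933, -13.498540)
θ=320°: h = r sin θ − e = -13.498540 − 2 = -15.498540
θ=320°: x = r cos θ + √(L² − h²) = 16.086933 + 92.713512 = 108.800445

θ=91°: 91.6939
θ=247°: 83.3425
θ=320°: 108.8004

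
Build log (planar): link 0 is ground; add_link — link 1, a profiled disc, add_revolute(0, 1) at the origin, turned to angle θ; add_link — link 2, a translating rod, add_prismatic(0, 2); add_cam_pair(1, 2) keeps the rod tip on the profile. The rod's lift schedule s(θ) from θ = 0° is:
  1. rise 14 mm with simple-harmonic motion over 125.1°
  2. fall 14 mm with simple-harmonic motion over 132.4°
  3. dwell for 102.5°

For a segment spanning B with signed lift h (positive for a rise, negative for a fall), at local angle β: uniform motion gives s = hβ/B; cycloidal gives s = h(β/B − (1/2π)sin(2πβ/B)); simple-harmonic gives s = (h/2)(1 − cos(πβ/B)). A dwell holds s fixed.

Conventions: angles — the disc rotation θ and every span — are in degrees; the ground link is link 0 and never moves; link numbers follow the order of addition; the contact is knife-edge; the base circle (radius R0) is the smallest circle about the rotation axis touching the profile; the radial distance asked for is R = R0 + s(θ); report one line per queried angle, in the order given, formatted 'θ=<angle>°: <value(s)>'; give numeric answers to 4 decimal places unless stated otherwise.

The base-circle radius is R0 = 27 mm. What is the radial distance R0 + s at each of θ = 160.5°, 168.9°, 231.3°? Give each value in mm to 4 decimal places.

seg 1 [0°–125.1°] simple-harmonic, h=14: full span → s += 14 → s = 14.0000
seg 2 [125.1°–257.5°] simple-harmonic, h=-14: θ=160.5° here. β=35.4, B=132.4. -14/2·(1 − cos(π·0.2674)) = -2.3276 → s = 11.6724
seg 2 [125.1°–257.5°] simple-harmonic, h=-14: θ=168.9° here. β=43.8, B=132.4. -14/2·(1 − cos(π·0.3308)) = -3.4522 → s = 10.5478
seg 2 [125.1°–257.5°] simple-harmonic, h=-14: θ=231.3° here. β=106.2, B=132.4. -14/2·(1 − cos(π·0.8021)) = -12.6903 → s = 1.3097
θ=160.5°: R = R0 + s = 27 + 11.6724 = 38.6724
θ=168.9°: R = R0 + s = 27 + 10.5478 = 37.5478
θ=231.3°: R = R0 + s = 27 + 1.3097 = 28.3097

θ=160.5°: 38.6724
θ=168.9°: 37.5478
θ=231.3°: 28.3097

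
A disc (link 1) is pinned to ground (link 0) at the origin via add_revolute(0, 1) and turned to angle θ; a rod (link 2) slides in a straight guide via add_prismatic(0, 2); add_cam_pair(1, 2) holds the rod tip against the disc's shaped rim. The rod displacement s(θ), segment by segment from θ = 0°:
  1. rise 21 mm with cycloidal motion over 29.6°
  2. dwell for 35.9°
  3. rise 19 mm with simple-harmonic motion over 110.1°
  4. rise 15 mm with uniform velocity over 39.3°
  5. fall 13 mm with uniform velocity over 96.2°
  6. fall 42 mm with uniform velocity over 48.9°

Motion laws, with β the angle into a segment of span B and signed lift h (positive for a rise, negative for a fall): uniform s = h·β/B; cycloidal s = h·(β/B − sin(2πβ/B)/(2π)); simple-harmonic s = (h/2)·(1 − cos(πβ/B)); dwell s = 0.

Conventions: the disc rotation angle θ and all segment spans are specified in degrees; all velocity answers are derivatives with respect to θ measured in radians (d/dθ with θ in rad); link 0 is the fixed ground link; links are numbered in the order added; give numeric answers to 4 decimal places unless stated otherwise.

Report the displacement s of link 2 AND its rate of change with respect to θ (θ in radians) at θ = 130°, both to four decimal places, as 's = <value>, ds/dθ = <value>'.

segment 1 (0° to 29.6°, cycloidal, h = 21) is passed completely: s = 0.0000 + (21) = 21.0000
segment 2 (29.6° to 65.5°, dwell): s unchanged at 21.0000
θ = 130° falls in segment 3 (65.5° to 175.6°, simple-harmonic, h = 19): β = 130 − 65.5 = 64.5°, B = 110.1°; Δs = 19/2·(1 − cos(π·0.5858)) = 12.0307; s = 21.0000 + 12.0307 = 33.0307
velocity in seg [65.5°–175.6°] (simple-harmonic), θ in radians: β = 64.5° = 1.1257 rad, B = 110.1° = 1.9216 rad; ds/dθ = (πh/(2B)) sin(πβ/B) = (π·19/(2·1.9216)) sin(π·0.5858) = 14.970113 mm/rad

s = 33.0307, ds/dθ = 14.9701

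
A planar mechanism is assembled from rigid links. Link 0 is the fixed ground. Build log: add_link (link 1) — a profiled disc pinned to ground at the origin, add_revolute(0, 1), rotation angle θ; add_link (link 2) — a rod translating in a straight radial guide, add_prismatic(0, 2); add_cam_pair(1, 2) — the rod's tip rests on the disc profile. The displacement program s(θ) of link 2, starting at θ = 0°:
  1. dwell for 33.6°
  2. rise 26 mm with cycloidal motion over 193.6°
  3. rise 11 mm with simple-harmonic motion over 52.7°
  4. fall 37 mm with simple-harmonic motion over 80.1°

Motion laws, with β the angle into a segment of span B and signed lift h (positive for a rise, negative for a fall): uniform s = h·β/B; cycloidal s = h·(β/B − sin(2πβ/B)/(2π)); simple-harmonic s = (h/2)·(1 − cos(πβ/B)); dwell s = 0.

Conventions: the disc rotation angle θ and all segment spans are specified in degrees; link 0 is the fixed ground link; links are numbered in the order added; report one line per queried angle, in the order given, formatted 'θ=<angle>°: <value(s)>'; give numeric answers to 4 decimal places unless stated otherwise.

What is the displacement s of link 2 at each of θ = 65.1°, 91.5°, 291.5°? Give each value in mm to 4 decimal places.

seg 1 [0°–33.6°] dwell: s stays 0.0000
seg 2 [33.6°–227.2°] cycloidal, h=26: θ=65.1° here. β=31.5, B=193.6. 26·(0.1627 − sin(2π·0.1627)/(2π)) = 0.6993 → s = 0.6993
seg 2 [33.6°–227.2°] cycloidal, h=26: θ=91.5° here. β=57.9, B=193.6. 26·(0.2991 − sin(2π·0.2991)/(2π)) = 3.8329 → s = 3.8329
seg 2 [33.6°–227.2°] cycloidal, h=26: full span → s += 26 → s = 26.0000
seg 3 [227.2°–279.9°] simple-harmonic, h=11: full span → s += 11 → s = 37.0000
seg 4 [279.9°–360°] simple-harmonic, h=-37: θ=291.5° here. β=11.6, B=80.1. -37/2·(1 − cos(π·0.1448)) = -1.8819 → s = 35.1181

θ=65.1°: 0.6993
θ=91.5°: 3.8329
θ=291.5°: 35.1181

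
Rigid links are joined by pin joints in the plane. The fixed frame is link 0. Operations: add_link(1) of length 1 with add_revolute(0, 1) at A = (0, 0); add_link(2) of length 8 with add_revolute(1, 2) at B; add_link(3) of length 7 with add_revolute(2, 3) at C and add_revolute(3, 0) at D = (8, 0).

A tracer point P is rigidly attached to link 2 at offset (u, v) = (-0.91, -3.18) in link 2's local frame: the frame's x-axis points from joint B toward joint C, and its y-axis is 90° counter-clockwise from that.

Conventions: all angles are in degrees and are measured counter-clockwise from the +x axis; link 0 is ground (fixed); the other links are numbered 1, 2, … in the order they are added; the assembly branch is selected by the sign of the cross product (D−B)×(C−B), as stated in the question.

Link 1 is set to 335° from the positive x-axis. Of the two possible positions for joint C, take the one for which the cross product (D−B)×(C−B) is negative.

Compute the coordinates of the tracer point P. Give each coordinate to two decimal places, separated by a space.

A=(0,0), D=(8.00,0)
B = A + 1.00·(cos335°, sin335°) = (0.9063, -0.4226)
|BD| = 7.1063
circle(B,8.00) ∩ circle(D,7.00): a=4.6085, h=6.5392
  candidates: C₊=(5.1178,6.3791) cross=46.469; C₋=(5.8956,-6.6762) cross=-46.469
  branch - wants cross < 0 → take C=(5.8956,-6.6762) (cross=-46.469)
ex = (C−B)/|BC| = (0.6237,-0.7817); ey = (0.7817,0.6237)
P = B + -0.91·ex + -3.18·ey = (-2.1470,-1.6945)

-2.15 -1.69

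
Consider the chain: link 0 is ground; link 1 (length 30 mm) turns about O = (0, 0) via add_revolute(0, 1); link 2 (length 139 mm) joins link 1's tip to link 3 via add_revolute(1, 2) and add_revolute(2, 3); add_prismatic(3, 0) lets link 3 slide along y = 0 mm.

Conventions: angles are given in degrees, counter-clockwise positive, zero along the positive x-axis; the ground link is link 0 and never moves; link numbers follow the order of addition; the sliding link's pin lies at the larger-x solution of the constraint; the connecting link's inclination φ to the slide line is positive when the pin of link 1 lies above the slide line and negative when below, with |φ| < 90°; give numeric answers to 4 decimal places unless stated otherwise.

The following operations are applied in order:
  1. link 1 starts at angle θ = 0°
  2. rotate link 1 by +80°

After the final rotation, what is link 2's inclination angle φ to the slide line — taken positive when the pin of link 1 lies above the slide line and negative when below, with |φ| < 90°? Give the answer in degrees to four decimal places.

geometry: r = 30 mm, L = 139 mm, e = 0 mm; θ starts at 0°
rotate link 1 by +80°: θ ← 0° +80° = 80°
h = r sin θ − e = 29.544233 − 0 = 29.544233
sin φ = h / L = 29.544233 / 139 = 0.21254844
φ = arcsin(0.21254844) = 12.271739°

12.2717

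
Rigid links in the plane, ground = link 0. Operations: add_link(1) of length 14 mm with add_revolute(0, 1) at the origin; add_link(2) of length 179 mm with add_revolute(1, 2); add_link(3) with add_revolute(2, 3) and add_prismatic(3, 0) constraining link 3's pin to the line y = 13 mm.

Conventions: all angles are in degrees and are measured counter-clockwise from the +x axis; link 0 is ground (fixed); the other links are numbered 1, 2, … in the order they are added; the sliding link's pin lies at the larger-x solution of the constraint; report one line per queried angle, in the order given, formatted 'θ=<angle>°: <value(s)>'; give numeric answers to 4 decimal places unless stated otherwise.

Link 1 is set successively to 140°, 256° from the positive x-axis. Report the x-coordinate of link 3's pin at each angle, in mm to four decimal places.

geometry: r = 14 mm, L = 179 mm, e = 13 mm
θ=140°: crank pin P = (r cos θ, r sin θ) = (-10.724622, 8.999027)
θ=140°: h = r sin θ − e = 8.999027 − 13 = -4.000973
θ=140°: x = r cos θ + √(L² − h²) = -10.724622 + 178.955280 = 168.230658
θ=256°: crank pin P = (r cos θ, r sin θ) = (-3.386907, -13.584140)
θ=256°: h = r sin θ − e = -13.584140 − 13 = -26.584140
θ=256°: x = r cos θ + √(L² − h²) = -3.386907 + 177.014924 = 173.628018

θ=140°: 168.2307
θ=256°: 173.6280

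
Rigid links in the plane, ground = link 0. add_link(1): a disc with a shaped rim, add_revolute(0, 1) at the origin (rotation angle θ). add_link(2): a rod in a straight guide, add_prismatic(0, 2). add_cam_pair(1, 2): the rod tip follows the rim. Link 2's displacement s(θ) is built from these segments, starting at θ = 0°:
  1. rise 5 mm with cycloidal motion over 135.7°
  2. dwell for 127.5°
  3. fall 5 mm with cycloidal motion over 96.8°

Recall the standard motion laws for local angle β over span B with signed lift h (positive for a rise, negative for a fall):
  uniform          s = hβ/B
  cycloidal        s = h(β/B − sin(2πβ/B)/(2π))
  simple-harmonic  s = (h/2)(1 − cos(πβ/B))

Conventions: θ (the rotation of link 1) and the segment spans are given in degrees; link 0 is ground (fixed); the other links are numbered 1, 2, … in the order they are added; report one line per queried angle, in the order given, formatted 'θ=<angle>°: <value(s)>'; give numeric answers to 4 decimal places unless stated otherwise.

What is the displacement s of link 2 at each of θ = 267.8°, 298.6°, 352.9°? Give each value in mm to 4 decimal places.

segment 1 (0° to 135.7°, cycloidal, h = 5) is passed completely: s = 0.0000 + (5) = 5.0000
segment 2 (135.7° to 263.2°, dwell): s unchanged at 5.0000
θ = 267.8° falls in segment 3 (263.2° to 360°, cycloidal, h = -5): β = 267.8 − 263.2 = 4.6°, B = 96.8°; Δs = -5·(0.0475 − sin(2π·0.0475)/(2π)) = -0.0035; s = 5.0000 − 0.0035 = 4.9965
θ = 298.6° falls in segment 3 (263.2° to 360°, cycloidal, h = -5): β = 298.6 − 263.2 = 35.4°, B = 96.8°; Δs = -5·(0.3657 − sin(2π·0.3657)/(2π)) = -1.2339; s = 5.0000 − 1.2339 = 3.7661
θ = 352.9° falls in segment 3 (263.2° to 360°, cycloidal, h = -5): β = 352.9 − 263.2 = 89.7°, B = 96.8°; Δs = -5·(0.9267 − sin(2π·0.9267)/(2π)) = -4.9872; s = 5.0000 − 4.9872 = 0.0128

θ=267.8°: 4.9965
θ=298.6°: 3.7661
θ=352.9°: 0.0128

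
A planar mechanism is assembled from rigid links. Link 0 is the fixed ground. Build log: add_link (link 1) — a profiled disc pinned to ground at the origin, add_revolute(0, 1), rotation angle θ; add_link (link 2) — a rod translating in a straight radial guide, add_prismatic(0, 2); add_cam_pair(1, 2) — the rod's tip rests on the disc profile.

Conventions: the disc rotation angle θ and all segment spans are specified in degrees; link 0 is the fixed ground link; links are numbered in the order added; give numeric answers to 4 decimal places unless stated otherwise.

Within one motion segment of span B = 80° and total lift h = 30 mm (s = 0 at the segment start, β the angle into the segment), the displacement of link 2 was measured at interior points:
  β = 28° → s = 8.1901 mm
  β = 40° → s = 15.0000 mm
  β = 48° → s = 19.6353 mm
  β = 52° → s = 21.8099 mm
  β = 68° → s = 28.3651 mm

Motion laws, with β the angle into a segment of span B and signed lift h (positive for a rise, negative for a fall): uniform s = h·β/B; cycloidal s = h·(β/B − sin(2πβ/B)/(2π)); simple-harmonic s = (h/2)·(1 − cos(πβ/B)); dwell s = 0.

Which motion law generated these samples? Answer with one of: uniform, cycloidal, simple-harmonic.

candidates at β/B = r: uniform s = h·r (linear in β); cycloidal s = h·(r − sin(2πr)/(2π)); simple-harmonic s = (h/2)(1 − cos(πr))
β=28°: printed 8.1901 | uniform 10.5000, cycloidal 6.6372, simple-harmonic 8.1901
β=40°: printed 15.0000 | uniform 15.0000, cycloidal 15.0000, simple-harmonic 15.0000
β=48°: printed 19.6353 | uniform 18.0000, cycloidal 20.8065, simple-harmonic 19.6353
β=52°: printed 21.8099 | uniform 19.5000, cycloidal 23.3628, simple-harmonic 21.8099
β=68°: printed 28.3651 | uniform 25.5000, cycloidal 29.3628, simple-harmonic 28.3651
only one law matches every sample → simple-harmonic

simple-harmonic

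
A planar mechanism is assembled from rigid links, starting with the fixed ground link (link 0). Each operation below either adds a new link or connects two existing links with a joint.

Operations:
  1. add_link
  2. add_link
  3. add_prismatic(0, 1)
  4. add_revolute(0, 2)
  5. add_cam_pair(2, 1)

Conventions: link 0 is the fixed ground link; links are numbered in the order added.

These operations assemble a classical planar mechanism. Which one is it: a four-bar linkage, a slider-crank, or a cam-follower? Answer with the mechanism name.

links: 3 (incl. ground); joints: 1 revolute, 1 prismatic, 1 higher (cam) pair, forming one closed loop
3 links, revolute + prismatic + higher pair in one loop → cam-follower

cam-follower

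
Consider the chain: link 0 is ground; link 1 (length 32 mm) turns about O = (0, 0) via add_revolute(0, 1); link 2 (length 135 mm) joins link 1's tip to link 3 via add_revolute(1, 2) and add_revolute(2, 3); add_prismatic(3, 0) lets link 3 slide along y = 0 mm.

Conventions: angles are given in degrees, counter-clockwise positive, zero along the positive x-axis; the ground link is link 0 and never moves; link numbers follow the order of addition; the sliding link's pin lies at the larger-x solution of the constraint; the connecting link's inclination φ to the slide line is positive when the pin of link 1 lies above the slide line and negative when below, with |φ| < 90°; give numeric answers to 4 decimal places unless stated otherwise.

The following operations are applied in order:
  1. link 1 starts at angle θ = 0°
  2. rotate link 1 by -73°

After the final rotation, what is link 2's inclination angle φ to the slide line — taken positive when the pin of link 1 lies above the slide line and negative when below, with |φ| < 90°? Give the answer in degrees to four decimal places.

geometry: r = 32 mm, L = 135 mm, e = 0 mm; θ starts at 0°
rotate link 1 by -73°: θ ← 0° -73° = -73°
h = r sin θ − e = -30.601752 − 0 = -30.601752
sin φ = h / L = -30.601752 / 135 = -0.22667965
φ = arcsin(-0.22667965) = -13.101667°

-13.1017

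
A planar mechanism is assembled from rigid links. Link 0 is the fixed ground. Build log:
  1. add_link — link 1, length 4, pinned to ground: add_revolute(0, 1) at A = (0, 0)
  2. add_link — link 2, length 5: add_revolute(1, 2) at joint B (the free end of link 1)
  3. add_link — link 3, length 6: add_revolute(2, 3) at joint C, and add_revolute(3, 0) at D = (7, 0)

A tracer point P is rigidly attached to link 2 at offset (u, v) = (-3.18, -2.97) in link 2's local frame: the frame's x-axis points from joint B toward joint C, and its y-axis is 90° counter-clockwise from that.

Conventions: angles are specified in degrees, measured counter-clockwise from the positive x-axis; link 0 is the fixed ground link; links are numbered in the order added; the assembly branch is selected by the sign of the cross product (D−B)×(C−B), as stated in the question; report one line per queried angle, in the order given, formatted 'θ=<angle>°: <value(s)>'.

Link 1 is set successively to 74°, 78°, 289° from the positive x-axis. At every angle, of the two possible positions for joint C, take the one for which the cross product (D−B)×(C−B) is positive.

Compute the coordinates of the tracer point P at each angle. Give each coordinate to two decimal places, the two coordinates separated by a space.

A=(0,0), D=(7.00,0)
θ=74°: B = A + 4.00·(cos74°, sin74°) = (1.1025, 3.8450)
θ=74°: |BD| = 7.0402
θ=74°: circle(B,5.00) ∩ circle(D,6.00): a=2.7389, h=4.1831
θ=74°:   candidates: C₊=(5.6815,5.8533) cross=29.450; C₋=(1.1122,-1.1549) cross=-29.450
θ=74°:   branch + wants cross > 0 → take C=(5.6815,5.8533) (cross=29.450)
θ=74°: ex = (C−B)/|BC| = (0.9158,0.4017); ey = (-0.4017,0.9158)
θ=74°: P = B + -3.18·ex + -2.97·ey = (-0.6167,-0.1521)
θ=78°: B = A + 4.00·(cos78°, sin78°) = (0.8316, 3.9126)
θ=78°: |BD| = 7.3046
θ=78°: circle(B,5.00) ∩ circle(D,6.00): a=2.8993, h=4.0736
θ=78°:   candidates: C₊=(5.4619,5.7995) cross=29.756; C₋=(1.0981,-1.0803) cross=-29.756
θ=78°:   branch + wants cross > 0 → take C=(5.4619,5.7995) (cross=29.756)
θ=78°: ex = (C−B)/|BC| = (0.9261,0.3774); ey = (-0.3774,0.9261)
θ=78°: P = B + -3.18·ex + -2.97·ey = (-0.9924,-0.0379)
θ=289°: B = A + 4.00·(cos289°, sin289°) = (1.3023, -3.7821)
θ=289°: |BD| = 6.8387
θ=289°: circle(B,5.00) ∩ circle(D,6.00): a=2.6151, h=4.2616
θ=289°:   candidates: C₊=(1.1243,1.2148) cross=29.144; C₋=(5.8379,-5.8864) cross=-29.144
θ=289°:   branch + wants cross > 0 → take C=(1.1243,1.2148) (cross=29.144)
θ=289°: ex = (C−B)/|BC| = (-0.0356,0.9994); ey = (-0.9994,-0.0356)
θ=289°: P = B + -3.18·ex + -2.97·ey = (4.3836,-6.8543)

θ=74°: -0.62 -0.15
θ=78°: -0.99 -0.04
θ=289°: 4.38 -6.85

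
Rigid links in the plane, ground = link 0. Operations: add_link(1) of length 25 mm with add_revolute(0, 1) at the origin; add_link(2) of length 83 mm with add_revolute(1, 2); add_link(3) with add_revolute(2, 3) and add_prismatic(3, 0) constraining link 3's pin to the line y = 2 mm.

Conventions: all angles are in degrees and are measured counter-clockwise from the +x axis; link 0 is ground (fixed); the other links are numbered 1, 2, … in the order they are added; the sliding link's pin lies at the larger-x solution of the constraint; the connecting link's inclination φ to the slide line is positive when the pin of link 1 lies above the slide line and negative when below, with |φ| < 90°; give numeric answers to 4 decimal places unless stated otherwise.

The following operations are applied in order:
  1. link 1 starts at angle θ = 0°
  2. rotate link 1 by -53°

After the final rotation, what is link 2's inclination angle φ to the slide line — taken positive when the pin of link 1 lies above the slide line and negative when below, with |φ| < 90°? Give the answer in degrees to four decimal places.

geometry: r = 25 mm, L = 83 mm, e = 2 mm; θ starts at 0°
rotate link 1 by -53°: θ ← 0° -53° = -53°
h = r sin θ − e = -19.965888 − 2 = -21.965888
sin φ = h / L = -21.965888 / 83 = -0.26464925
φ = arcsin(-0.26464925) = -15.346112°

-15.3461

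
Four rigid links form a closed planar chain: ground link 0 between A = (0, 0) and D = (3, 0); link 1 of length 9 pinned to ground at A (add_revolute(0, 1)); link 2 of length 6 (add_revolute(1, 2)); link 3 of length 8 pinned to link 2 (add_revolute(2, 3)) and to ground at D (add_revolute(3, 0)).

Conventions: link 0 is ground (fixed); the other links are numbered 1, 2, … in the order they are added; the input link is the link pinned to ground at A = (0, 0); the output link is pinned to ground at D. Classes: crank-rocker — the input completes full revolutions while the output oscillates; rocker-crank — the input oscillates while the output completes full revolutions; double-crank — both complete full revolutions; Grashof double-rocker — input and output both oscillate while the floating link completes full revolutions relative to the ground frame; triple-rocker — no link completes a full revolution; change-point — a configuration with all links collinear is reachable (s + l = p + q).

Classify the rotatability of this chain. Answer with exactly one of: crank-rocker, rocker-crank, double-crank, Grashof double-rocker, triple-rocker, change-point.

lengths: ground=3, input=9, coupler=6, output=8
sorted: s=3 (shortest), l=9 (longest), p+q=14
s + l = 12 vs p + q = 14
s + l < p + q (Grashof) with shortest = ground link → double-crank

double-crank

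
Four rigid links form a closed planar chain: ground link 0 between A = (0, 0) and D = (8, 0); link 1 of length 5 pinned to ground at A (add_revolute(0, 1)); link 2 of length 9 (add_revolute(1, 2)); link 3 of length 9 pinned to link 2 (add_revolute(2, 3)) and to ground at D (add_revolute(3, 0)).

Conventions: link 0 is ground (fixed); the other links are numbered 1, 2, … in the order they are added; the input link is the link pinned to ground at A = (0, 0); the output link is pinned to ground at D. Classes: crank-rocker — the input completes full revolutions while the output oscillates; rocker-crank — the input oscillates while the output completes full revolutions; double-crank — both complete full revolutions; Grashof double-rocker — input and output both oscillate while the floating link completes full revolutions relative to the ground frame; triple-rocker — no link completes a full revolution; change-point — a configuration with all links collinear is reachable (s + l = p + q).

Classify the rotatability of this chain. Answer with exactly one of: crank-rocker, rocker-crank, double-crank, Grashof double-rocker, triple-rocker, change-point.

lengths: ground=8, input=5, coupler=9, output=9
sorted: s=5 (shortest), l=9 (longest), p+q=17
s + l = 14 vs p + q = 17
s + l < p + q (Grashof) with shortest = input link → crank-rocker

crank-rocker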